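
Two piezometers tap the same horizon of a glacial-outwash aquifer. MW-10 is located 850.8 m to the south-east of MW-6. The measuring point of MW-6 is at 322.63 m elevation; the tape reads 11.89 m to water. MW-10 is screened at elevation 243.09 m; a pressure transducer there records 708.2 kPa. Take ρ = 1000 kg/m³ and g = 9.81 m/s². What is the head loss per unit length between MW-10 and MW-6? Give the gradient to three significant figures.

i ≈ 0.00534 m/m

Total head at MW-6: h = 322.63 − 11.89 = 310.74 m.
Pressure head at MW-10: ψ = P/(ρg) = 708.2×1000 / (1000 × 9.81) = 72.19 m.
Total head at MW-10: h = z + ψ = 243.09 + 72.19 = 315.28 m.
Head difference: h(MW-6) − h(MW-10) = 310.74 − 315.28 = -4.54 m.
Hydraulic gradient: i = |Δh| / L = 4.54 / 850.8 = 0.00534.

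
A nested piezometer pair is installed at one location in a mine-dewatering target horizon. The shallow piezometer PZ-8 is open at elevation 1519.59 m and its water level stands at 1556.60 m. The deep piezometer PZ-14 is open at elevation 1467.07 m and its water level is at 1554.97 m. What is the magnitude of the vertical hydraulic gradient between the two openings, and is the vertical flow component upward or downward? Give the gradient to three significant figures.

|i_v| ≈ 0.0310; vertical flow is downward

Total head at PZ-8: h = 1556.60 m (water level in the standpipe).
Total head at PZ-14: h = 1554.97 m.
Δh = h(PZ-8) − h(PZ-14) = 1556.60 − 1554.97 = 1.63 m.
Vertical separation Δz = 1519.59 − 1467.07 = 52.52 m.
|i_v| = |Δh| / Δz = 1.63 / 52.52 = 0.0310.
Head is higher in the shallow piezometer, so vertical flow is downward (recharge condition).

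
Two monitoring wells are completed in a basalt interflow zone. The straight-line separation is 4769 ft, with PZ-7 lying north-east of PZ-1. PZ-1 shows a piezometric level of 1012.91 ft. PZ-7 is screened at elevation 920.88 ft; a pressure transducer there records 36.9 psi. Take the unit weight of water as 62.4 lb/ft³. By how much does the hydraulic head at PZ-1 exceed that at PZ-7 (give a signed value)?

Total head at PZ-1: h = 1012.91 ft (water level in the piezometer is the total head).
Pressure head at PZ-7: ψ = 144·P/γ = 144 × 36.9 / 62.4 = 85.15 ft.
Total head at PZ-7: h = z + ψ = 920.88 + 85.15 = 1006.03 ft.
Head difference: h(PZ-1) − h(PZ-7) = 1012.91 − 1006.03 = 6.88 ft.

Δh ≈ 6.88 ft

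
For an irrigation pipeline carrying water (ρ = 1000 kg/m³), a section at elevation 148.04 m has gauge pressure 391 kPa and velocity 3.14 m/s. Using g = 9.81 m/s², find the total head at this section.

h ≈ 188.40 m

Pressure head ψ = P/(ρg) = 391×1000 / (1000 × 9.81) = 39.86 m.
Velocity head = v²/(2g) = 3.14² / (2 × 9.81) = 0.503 m.
h = z + ψ + v²/(2g) = 148.04 + 39.86 + 0.503 = 188.40 m.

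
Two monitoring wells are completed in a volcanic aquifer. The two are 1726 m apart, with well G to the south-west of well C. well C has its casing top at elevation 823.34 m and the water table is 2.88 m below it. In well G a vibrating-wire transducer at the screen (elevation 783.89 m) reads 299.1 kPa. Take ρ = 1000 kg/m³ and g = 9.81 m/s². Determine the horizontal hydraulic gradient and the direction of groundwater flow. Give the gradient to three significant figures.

i ≈ 0.00352; groundwater flows toward the south-west

Total head at well C: h = 823.34 − 2.88 = 820.46 m.
Pressure head at well G: ψ = P/(ρg) = 299.1×1000 / (1000 × 9.81) = 30.49 m.
Total head at well G: h = z + ψ = 783.89 + 30.49 = 814.38 m.
Head difference: h(well C) − h(well G) = 820.46 − 814.38 = 6.08 m.
Hydraulic gradient: i = |Δh| / L = 6.08 / 1726 = 0.00352.
Flow is from higher to lower head: from well C toward well G, i.e. toward the south-west.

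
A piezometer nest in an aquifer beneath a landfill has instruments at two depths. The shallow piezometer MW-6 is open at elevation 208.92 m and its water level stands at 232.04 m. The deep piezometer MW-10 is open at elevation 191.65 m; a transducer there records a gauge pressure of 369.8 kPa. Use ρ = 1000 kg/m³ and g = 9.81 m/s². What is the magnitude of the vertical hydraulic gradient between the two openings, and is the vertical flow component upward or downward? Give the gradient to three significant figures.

|i_v| ≈ 0.156; vertical flow is downward

Total head at MW-6: h = 232.04 m (water level in the standpipe).
Pressure head at MW-10: ψ = P/(ρg) = 369.8×1000 / (1000 × 9.81) = 37.70 m.
Total head at MW-10: h = z + ψ = 191.65 + 37.70 = 229.35 m.
Δh = h(MW-6) − h(MW-10) = 232.04 − 229.35 = 2.69 m.
Vertical separation Δz = 208.92 − 191.65 = 17.27 m.
|i_v| = |Δh| / Δz = 2.69 / 17.27 = 0.156.
Head is higher in the shallow piezometer, so vertical flow is downward (recharge condition).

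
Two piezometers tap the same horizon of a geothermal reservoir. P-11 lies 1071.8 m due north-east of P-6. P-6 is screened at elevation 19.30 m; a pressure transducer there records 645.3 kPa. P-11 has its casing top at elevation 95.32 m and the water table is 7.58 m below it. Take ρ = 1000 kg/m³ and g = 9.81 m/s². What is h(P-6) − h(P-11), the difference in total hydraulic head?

Δh ≈ -2.66 m

Pressure head at P-6: ψ = P/(ρg) = 645.3×1000 / (1000 × 9.81) = 65.78 m.
Total head at P-6: h = z + ψ = 19.30 + 65.78 = 85.08 m.
Total head at P-11: h = 95.32 − 7.58 = 87.74 m.
Head difference: h(P-6) − h(P-11) = 85.08 − 87.74 = -2.66 m.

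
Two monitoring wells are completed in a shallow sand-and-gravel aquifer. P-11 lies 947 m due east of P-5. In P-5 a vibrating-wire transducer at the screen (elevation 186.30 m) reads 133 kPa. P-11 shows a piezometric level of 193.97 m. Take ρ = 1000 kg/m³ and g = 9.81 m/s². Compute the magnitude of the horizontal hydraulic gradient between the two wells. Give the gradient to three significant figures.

Pressure head at P-5: ψ = P/(ρg) = 133×1000 / (1000 × 9.81) = 13.56 m.
Total head at P-5: h = z + ψ = 186.30 + 13.56 = 199.86 m.
Total head at P-11: h = 193.97 m (water level in the piezometer is the total head).
Head difference: h(P-5) − h(P-11) = 199.86 − 193.97 = 5.89 m.
Hydraulic gradient: i = |Δh| / L = 5.89 / 947 = 0.00622.

i ≈ 0.00622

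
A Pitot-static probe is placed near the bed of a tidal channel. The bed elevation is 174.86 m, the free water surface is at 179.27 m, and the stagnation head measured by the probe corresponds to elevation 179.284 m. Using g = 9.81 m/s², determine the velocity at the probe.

v ≈ 0.524 m/s

Near the bed, under hydrostatic conditions, the piezometric head (z + ψ) equals the free-surface elevation, 179.27 m.
Velocity head = total − piezometric = 179.284 − 179.27 = 0.014 m.
v = √(2g·h_v) = √(2 × 9.81 × 0.014) = 0.524 m/s.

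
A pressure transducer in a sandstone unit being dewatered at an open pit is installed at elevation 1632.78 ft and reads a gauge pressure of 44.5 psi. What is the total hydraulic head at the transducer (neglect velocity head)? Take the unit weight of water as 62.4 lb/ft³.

ψ = 144·P/γ = 144 × 44.5 / 62.4 = 102.69 ft.
h = z + ψ = 1632.78 + 102.69 = 1735.47 ft.

h ≈ 1735.47 ft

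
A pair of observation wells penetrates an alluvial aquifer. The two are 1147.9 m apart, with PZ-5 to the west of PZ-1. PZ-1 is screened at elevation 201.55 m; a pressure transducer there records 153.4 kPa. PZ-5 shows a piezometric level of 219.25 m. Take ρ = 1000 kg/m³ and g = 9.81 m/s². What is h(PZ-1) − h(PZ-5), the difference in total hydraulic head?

Δh ≈ -2.06 m

Pressure head at PZ-1: ψ = P/(ρg) = 153.4×1000 / (1000 × 9.81) = 15.64 m.
Total head at PZ-1: h = z + ψ = 201.55 + 15.64 = 217.19 m.
Total head at PZ-5: h = 219.25 m (water level in the piezometer is the total head).
Head difference: h(PZ-1) − h(PZ-5) = 217.19 − 219.25 = -2.06 m.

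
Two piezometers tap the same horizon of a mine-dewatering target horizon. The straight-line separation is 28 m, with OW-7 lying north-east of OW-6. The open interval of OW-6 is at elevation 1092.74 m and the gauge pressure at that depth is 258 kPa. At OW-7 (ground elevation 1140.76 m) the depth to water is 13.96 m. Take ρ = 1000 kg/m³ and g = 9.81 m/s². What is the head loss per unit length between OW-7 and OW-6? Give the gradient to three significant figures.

Pressure head at OW-6: ψ = P/(ρg) = 258×1000 / (1000 × 9.81) = 26.30 m.
Total head at OW-6: h = z + ψ = 1092.74 + 26.30 = 1119.04 m.
Total head at OW-7: h = 1140.76 − 13.96 = 1126.80 m.
Head difference: h(OW-6) − h(OW-7) = 1119.04 − 1126.80 = -7.76 m.
Hydraulic gradient: i = |Δh| / L = 7.76 / 28 = 0.277.

i ≈ 0.277 m/m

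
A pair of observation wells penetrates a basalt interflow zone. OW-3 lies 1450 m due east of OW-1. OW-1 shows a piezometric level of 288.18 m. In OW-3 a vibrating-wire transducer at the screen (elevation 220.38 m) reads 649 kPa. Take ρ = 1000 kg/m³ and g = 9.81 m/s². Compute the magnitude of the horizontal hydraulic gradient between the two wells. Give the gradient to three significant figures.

i ≈ 0.00113

Total head at OW-1: h = 288.18 m (water level in the piezometer is the total head).
Pressure head at OW-3: ψ = P/(ρg) = 649×1000 / (1000 × 9.81) = 66.16 m.
Total head at OW-3: h = z + ψ = 220.38 + 66.16 = 286.54 m.
Head difference: h(OW-1) − h(OW-3) = 288.18 − 286.54 = 1.64 m.
Hydraulic gradient: i = |Δh| / L = 1.64 / 1450 = 0.00113.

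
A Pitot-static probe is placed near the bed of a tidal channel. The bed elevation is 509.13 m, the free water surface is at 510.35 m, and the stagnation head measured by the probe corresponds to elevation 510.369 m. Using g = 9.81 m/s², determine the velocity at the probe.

Near the bed, under hydrostatic conditions, the piezometric head (z + ψ) equals the free-surface elevation, 510.35 m.
Velocity head = total − piezometric = 510.369 − 510.35 = 0.019 m.
v = √(2g·h_v) = √(2 × 9.81 × 0.019) = 0.611 m/s.

v ≈ 0.611 m/s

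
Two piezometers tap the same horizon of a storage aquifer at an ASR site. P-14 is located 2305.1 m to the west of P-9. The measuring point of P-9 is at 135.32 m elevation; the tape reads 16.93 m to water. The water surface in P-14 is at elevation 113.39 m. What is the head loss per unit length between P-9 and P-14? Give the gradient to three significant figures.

i ≈ 0.00217 m/m

Total head at P-9: h = 135.32 − 16.93 = 118.39 m.
Total head at P-14: h = 113.39 m (water level in the piezometer is the total head).
Head difference: h(P-9) − h(P-14) = 118.39 − 113.39 = 5.00 m.
Hydraulic gradient: i = |Δh| / L = 5.00 / 2305.1 = 0.00217.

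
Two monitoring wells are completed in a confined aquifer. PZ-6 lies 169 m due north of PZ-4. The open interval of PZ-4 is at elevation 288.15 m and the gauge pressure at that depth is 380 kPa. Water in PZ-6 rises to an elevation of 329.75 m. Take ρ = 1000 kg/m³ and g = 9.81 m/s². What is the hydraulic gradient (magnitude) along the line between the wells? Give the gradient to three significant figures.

Pressure head at PZ-4: ψ = P/(ρg) = 380×1000 / (1000 × 9.81) = 38.74 m.
Total head at PZ-4: h = z + ψ = 288.15 + 38.74 = 326.89 m.
Total head at PZ-6: h = 329.75 m (water level in the piezometer is the total head).
Head difference: h(PZ-4) − h(PZ-6) = 326.89 − 329.75 = -2.86 m.
Hydraulic gradient: i = |Δh| / L = 2.86 / 169 = 0.0169.

i ≈ 0.0169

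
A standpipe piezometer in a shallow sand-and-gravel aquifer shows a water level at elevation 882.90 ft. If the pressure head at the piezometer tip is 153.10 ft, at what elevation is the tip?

z = h − ψ = 882.90 − 153.10 = 729.80 ft.

z ≈ 729.80 ft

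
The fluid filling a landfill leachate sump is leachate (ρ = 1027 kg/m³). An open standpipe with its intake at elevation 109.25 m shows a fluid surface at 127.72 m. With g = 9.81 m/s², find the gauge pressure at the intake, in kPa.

Pressure head ψ = h − z = 127.72 − 109.25 = 18.47 m.
P = ρgψ = 1027 × 9.81 × 18.47 = 186083 Pa ≈ 186 kPa.

P ≈ 186 kPa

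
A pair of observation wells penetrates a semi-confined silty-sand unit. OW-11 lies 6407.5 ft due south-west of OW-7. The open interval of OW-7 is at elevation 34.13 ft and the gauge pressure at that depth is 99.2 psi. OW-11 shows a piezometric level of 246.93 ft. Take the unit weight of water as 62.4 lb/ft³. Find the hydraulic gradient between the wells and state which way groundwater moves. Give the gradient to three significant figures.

i ≈ 0.00252; groundwater flows toward the south-west

Pressure head at OW-7: ψ = 144·P/γ = 144 × 99.2 / 62.4 = 228.92 ft.
Total head at OW-7: h = z + ψ = 34.13 + 228.92 = 263.05 ft.
Total head at OW-11: h = 246.93 ft (water level in the piezometer is the total head).
Head difference: h(OW-7) − h(OW-11) = 263.05 − 246.93 = 16.12 ft.
Hydraulic gradient: i = |Δh| / L = 16.12 / 6407.5 = 0.00252.
Flow is from higher to lower head: from OW-7 toward OW-11, i.e. toward the south-west.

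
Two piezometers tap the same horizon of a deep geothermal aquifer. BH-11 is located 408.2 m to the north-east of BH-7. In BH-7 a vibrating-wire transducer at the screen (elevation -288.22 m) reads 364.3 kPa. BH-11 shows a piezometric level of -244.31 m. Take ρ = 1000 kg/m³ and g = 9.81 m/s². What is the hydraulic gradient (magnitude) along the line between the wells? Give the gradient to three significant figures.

Pressure head at BH-7: ψ = P/(ρg) = 364.3×1000 / (1000 × 9.81) = 37.14 m.
Total head at BH-7: h = z + ψ = -288.22 + 37.14 = -251.08 m.
Total head at BH-11: h = -244.31 m (water level in the piezometer is the total head).
Head difference: h(BH-7) − h(BH-11) = -251.08 − (-244.31) = -6.77 m.
Hydraulic gradient: i = |Δh| / L = 6.77 / 408.2 = 0.0166.

i ≈ 0.0166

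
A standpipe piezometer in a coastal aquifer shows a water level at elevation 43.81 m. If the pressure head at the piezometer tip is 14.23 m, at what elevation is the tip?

z ≈ 29.58 m

z = h − ψ = 43.81 − 14.23 = 29.58 m.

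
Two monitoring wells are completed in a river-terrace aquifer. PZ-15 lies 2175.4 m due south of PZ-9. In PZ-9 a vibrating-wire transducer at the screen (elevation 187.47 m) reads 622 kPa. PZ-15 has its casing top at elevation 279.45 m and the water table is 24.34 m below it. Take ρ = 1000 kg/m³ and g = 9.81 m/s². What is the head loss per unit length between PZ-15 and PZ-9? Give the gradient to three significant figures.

i ≈ 0.00195 m/m

Pressure head at PZ-9: ψ = P/(ρg) = 622×1000 / (1000 × 9.81) = 63.40 m.
Total head at PZ-9: h = z + ψ = 187.47 + 63.40 = 250.87 m.
Total head at PZ-15: h = 279.45 − 24.34 = 255.11 m.
Head difference: h(PZ-9) − h(PZ-15) = 250.87 − 255.11 = -4.24 m.
Hydraulic gradient: i = |Δh| / L = 4.24 / 2175.4 = 0.00195.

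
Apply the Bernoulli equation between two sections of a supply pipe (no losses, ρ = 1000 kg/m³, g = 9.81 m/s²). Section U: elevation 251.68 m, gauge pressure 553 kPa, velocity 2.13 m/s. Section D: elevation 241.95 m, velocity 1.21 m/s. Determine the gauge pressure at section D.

P₂ ≈ 650 kPa

Pressure head at U: ψ₁ = P₁/(ρg) = 553×1000 / (1000 × 9.81) = 56.37 m.
Velocity heads: v₁²/2g = 2.13²/19.62 = 0.231 m; v₂²/2g = 1.21²/19.62 = 0.075 m.
Total head H = z₁ + ψ₁ + v₁²/2g = 251.68 + 56.37 + 0.231 = 308.28 m.
ψ₂ = H − z₂ − v₂²/2g = 308.28 − 241.95 − 0.075 = 66.25 m.
P₂ = ρgψ₂ = 1000 × 9.81 × 66.25 ≈ 650 kPa.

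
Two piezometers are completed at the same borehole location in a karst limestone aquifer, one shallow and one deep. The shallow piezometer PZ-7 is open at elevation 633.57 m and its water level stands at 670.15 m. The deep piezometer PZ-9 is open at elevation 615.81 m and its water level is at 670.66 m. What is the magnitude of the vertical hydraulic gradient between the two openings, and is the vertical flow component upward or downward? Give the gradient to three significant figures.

|i_v| ≈ 0.0287; vertical flow is upward

Total head at PZ-7: h = 670.15 m (water level in the standpipe).
Total head at PZ-9: h = 670.66 m.
Δh = h(PZ-7) − h(PZ-9) = 670.15 − 670.66 = -0.51 m.
Vertical separation Δz = 633.57 − 615.81 = 17.76 m.
|i_v| = |Δh| / Δz = 0.51 / 17.76 = 0.0287.
Head is higher in the deep piezometer, so vertical flow is upward (discharge condition).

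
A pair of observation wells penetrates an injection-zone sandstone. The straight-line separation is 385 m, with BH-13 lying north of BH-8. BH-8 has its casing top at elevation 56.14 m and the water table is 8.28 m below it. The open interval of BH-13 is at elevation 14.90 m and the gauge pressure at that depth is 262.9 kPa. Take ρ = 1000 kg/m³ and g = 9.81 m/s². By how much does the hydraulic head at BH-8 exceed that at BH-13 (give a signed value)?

Total head at BH-8: h = 56.14 − 8.28 = 47.86 m.
Pressure head at BH-13: ψ = P/(ρg) = 262.9×1000 / (1000 × 9.81) = 26.80 m.
Total head at BH-13: h = z + ψ = 14.90 + 26.80 = 41.70 m.
Head difference: h(BH-8) − h(BH-13) = 47.86 − 41.70 = 6.16 m.

Δh ≈ 6.16 m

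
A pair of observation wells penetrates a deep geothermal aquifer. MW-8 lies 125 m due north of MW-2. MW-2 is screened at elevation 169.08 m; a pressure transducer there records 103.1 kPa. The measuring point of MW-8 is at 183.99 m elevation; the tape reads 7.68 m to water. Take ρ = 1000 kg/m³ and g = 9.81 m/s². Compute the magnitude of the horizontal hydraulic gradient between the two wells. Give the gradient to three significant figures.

i ≈ 0.0262

Pressure head at MW-2: ψ = P/(ρg) = 103.1×1000 / (1000 × 9.81) = 10.51 m.
Total head at MW-2: h = z + ψ = 169.08 + 10.51 = 179.59 m.
Total head at MW-8: h = 183.99 − 7.68 = 176.31 m.
Head difference: h(MW-2) − h(MW-8) = 179.59 − 176.31 = 3.28 m.
Hydraulic gradient: i = |Δh| / L = 3.28 / 125 = 0.0262.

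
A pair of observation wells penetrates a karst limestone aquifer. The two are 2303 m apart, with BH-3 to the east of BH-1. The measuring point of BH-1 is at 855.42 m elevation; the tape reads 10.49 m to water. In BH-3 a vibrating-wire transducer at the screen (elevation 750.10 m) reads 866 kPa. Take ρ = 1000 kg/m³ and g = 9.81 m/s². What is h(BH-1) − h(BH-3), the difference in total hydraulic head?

Total head at BH-1: h = 855.42 − 10.49 = 844.93 m.
Pressure head at BH-3: ψ = P/(ρg) = 866×1000 / (1000 × 9.81) = 88.28 m.
Total head at BH-3: h = z + ψ = 750.10 + 88.28 = 838.38 m.
Head difference: h(BH-1) − h(BH-3) = 844.93 − 838.38 = 6.55 m.

Δh ≈ 6.55 m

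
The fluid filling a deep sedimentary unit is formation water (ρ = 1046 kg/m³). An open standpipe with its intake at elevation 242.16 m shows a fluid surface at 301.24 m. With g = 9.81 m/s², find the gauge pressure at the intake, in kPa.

P ≈ 606 kPa

Pressure head ψ = h − z = 301.24 − 242.16 = 59.08 m.
P = ρgψ = 1046 × 9.81 × 59.08 = 606235 Pa ≈ 606 kPa.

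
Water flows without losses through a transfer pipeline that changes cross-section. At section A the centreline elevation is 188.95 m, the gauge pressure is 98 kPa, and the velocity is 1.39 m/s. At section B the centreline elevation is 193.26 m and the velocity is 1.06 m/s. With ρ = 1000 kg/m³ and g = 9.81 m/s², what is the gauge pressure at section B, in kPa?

P₂ ≈ 56.1 kPa

Pressure head at A: ψ₁ = P₁/(ρg) = 98×1000 / (1000 × 9.81) = 9.99 m.
Velocity heads: v₁²/2g = 1.39²/19.62 = 0.098 m; v₂²/2g = 1.06²/19.62 = 0.057 m.
Total head H = z₁ + ψ₁ + v₁²/2g = 188.95 + 9.99 + 0.098 = 199.04 m.
ψ₂ = H − z₂ − v₂²/2g = 199.04 − 193.26 − 0.057 = 5.72 m.
P₂ = ρgψ₂ = 1000 × 9.81 × 5.72 ≈ 56.1 kPa.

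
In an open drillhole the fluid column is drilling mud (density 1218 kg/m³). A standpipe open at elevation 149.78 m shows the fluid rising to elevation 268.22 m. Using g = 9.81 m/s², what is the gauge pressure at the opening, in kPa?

P ≈ 1420 kPa

Pressure head ψ = h − z = 268.22 − 149.78 = 118.44 m.
P = ρgψ = 1218 × 9.81 × 118.44 = 1415190 Pa ≈ 1420 kPa.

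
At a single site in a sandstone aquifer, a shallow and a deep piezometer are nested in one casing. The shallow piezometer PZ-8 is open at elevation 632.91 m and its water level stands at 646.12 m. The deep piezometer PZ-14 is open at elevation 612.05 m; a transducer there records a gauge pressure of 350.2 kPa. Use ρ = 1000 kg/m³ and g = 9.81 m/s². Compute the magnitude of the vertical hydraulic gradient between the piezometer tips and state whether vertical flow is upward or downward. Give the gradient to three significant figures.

|i_v| ≈ 0.0781; vertical flow is upward

Total head at PZ-8: h = 646.12 m (water level in the standpipe).
Pressure head at PZ-14: ψ = P/(ρg) = 350.2×1000 / (1000 × 9.81) = 35.70 m.
Total head at PZ-14: h = z + ψ = 612.05 + 35.70 = 647.75 m.
Δh = h(PZ-8) − h(PZ-14) = 646.12 − 647.75 = -1.63 m.
Vertical separation Δz = 632.91 − 612.05 = 20.86 m.
|i_v| = |Δh| / Δz = 1.63 / 20.86 = 0.0781.
Head is higher in the deep piezometer, so vertical flow is upward (discharge condition).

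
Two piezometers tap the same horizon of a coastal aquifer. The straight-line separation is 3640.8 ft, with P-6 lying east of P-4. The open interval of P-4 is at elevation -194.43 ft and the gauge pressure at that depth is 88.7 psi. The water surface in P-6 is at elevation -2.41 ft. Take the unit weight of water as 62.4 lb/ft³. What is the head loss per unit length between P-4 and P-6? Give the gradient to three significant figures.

i ≈ 0.00348 ft/ft

Pressure head at P-4: ψ = 144·P/γ = 144 × 88.7 / 62.4 = 204.69 ft.
Total head at P-4: h = z + ψ = -194.43 + 204.69 = 10.26 ft.
Total head at P-6: h = -2.41 ft (water level in the piezometer is the total head).
Head difference: h(P-4) − h(P-6) = 10.26 − (-2.41) = 12.67 ft.
Hydraulic gradient: i = |Δh| / L = 12.67 / 3640.8 = 0.00348.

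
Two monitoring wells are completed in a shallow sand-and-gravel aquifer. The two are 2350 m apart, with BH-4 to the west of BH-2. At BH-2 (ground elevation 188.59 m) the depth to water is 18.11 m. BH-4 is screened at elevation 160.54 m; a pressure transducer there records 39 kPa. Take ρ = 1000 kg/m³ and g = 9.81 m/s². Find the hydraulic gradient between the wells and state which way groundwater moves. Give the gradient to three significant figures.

i ≈ 0.00254; groundwater flows toward the west

Total head at BH-2: h = 188.59 − 18.11 = 170.48 m.
Pressure head at BH-4: ψ = P/(ρg) = 39×1000 / (1000 × 9.81) = 3.98 m.
Total head at BH-4: h = z + ψ = 160.54 + 3.98 = 164.52 m.
Head difference: h(BH-2) − h(BH-4) = 170.48 − 164.52 = 5.96 m.
Hydraulic gradient: i = |Δh| / L = 5.96 / 2350 = 0.00254.
Flow is from higher to lower head: from BH-2 toward BH-4, i.e. toward the west.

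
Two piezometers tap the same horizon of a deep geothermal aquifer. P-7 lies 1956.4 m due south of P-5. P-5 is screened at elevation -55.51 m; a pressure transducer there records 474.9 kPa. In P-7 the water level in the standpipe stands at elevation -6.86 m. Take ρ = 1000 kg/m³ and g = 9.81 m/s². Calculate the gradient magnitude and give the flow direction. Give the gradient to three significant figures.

i ≈ 0.000123; groundwater flows toward the north

Pressure head at P-5: ψ = P/(ρg) = 474.9×1000 / (1000 × 9.81) = 48.41 m.
Total head at P-5: h = z + ψ = -55.51 + 48.41 = -7.10 m.
Total head at P-7: h = -6.86 m (water level in the piezometer is the total head).
Head difference: h(P-5) − h(P-7) = -7.10 − (-6.86) = -0.24 m.
Hydraulic gradient: i = |Δh| / L = 0.24 / 1956.4 = 0.000123.
Flow is from higher to lower head: from P-7 toward P-5, i.e. toward the north.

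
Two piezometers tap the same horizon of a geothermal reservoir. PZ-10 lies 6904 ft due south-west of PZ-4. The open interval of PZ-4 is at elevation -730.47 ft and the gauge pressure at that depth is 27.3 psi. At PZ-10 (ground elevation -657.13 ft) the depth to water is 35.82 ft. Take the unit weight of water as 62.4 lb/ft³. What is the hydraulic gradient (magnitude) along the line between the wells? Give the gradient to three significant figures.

Pressure head at PZ-4: ψ = 144·P/γ = 144 × 27.3 / 62.4 = 63.00 ft.
Total head at PZ-4: h = z + ψ = -730.47 + 63.00 = -667.47 ft.
Total head at PZ-10: h = -657.13 − 35.82 = -692.95 ft.
Head difference: h(PZ-4) − h(PZ-10) = -667.47 − (-692.95) = 25.48 ft.
Hydraulic gradient: i = |Δh| / L = 25.48 / 6904 = 0.00369.

i ≈ 0.00369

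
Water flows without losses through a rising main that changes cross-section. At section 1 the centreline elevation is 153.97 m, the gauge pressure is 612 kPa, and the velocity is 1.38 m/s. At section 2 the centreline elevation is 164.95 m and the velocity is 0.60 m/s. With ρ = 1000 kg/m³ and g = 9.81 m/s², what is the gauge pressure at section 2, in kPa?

Pressure head at 1: ψ₁ = P₁/(ρg) = 612×1000 / (1000 × 9.81) = 62.39 m.
Velocity heads: v₁²/2g = 1.38²/19.62 = 0.097 m; v₂²/2g = 0.60²/19.62 = 0.018 m.
Total head H = z₁ + ψ₁ + v₁²/2g = 153.97 + 62.39 + 0.097 = 216.46 m.
ψ₂ = H − z₂ − v₂²/2g = 216.46 − 164.95 − 0.018 = 51.49 m.
P₂ = ρgψ₂ = 1000 × 9.81 × 51.49 ≈ 505 kPa.

P₂ ≈ 505 kPa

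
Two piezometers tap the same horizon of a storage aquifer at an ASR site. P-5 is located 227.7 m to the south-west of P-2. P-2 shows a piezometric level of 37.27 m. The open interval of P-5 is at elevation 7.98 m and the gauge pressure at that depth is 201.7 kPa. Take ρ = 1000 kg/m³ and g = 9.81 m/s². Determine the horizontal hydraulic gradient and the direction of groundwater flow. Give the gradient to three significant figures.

Total head at P-2: h = 37.27 m (water level in the piezometer is the total head).
Pressure head at P-5: ψ = P/(ρg) = 201.7×1000 / (1000 × 9.81) = 20.56 m.
Total head at P-5: h = z + ψ = 7.98 + 20.56 = 28.54 m.
Head difference: h(P-2) − h(P-5) = 37.27 − 28.54 = 8.73 m.
Hydraulic gradient: i = |Δh| / L = 8.73 / 227.7 = 0.0383.
Flow is from higher to lower head: from P-2 toward P-5, i.e. toward the south-west.

i ≈ 0.0383; groundwater flows toward the south-west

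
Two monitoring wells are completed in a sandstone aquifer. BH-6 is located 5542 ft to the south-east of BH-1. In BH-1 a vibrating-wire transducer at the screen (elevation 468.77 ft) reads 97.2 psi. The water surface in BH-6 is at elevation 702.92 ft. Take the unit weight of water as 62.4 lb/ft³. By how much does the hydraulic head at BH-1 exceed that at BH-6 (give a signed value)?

Pressure head at BH-1: ψ = 144·P/γ = 144 × 97.2 / 62.4 = 224.31 ft.
Total head at BH-1: h = z + ψ = 468.77 + 224.31 = 693.08 ft.
Total head at BH-6: h = 702.92 ft (water level in the piezometer is the total head).
Head difference: h(BH-1) − h(BH-6) = 693.08 − 702.92 = -9.84 ft.

Δh ≈ -9.84 ft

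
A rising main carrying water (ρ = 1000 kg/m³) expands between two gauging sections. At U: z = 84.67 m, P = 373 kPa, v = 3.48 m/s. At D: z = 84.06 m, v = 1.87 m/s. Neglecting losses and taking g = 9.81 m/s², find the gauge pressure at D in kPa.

Pressure head at U: ψ₁ = P₁/(ρg) = 373×1000 / (1000 × 9.81) = 38.02 m.
Velocity heads: v₁²/2g = 3.48²/19.62 = 0.617 m; v₂²/2g = 1.87²/19.62 = 0.178 m.
Total head H = z₁ + ψ₁ + v₁²/2g = 84.67 + 38.02 + 0.617 = 123.31 m.
ψ₂ = H − z₂ − v₂²/2g = 123.31 − 84.06 − 0.178 = 39.07 m.
P₂ = ρgψ₂ = 1000 × 9.81 × 39.07 ≈ 383 kPa.

P₂ ≈ 383 kPa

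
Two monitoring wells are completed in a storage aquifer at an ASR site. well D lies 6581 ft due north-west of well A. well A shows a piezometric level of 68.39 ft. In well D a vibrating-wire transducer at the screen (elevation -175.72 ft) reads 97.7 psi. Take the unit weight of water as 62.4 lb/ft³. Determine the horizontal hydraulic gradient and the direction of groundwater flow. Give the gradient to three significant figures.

Total head at well A: h = 68.39 ft (water level in the piezometer is the total head).
Pressure head at well D: ψ = 144·P/γ = 144 × 97.7 / 62.4 = 225.46 ft.
Total head at well D: h = z + ψ = -175.72 + 225.46 = 49.74 ft.
Head difference: h(well A) − h(well D) = 68.39 − 49.74 = 18.65 ft.
Hydraulic gradient: i = |Δh| / L = 18.65 / 6581 = 0.00283.
Flow is from higher to lower head: from well A toward well D, i.e. toward the north-west.

i ≈ 0.00283; groundwater flows toward the north-west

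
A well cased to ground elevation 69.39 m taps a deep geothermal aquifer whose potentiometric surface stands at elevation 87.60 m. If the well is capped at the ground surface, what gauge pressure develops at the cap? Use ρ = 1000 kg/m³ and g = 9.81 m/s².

P ≈ 179 kPa

Head above the cap: Δh = 87.60 − 69.39 = 18.21 m.
P = ρgΔh = 1000 × 9.81 × 18.21 = 178640 Pa ≈ 179 kPa.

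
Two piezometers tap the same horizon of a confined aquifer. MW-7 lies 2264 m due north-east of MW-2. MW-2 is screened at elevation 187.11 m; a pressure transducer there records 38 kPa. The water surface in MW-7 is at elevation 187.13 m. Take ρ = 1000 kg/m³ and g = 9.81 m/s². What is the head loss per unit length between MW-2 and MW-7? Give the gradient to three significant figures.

i ≈ 0.00170 m/m

Pressure head at MW-2: ψ = P/(ρg) = 38×1000 / (1000 × 9.81) = 3.87 m.
Total head at MW-2: h = z + ψ = 187.11 + 3.87 = 190.98 m.
Total head at MW-7: h = 187.13 m (water level in the piezometer is the total head).
Head difference: h(MW-2) − h(MW-7) = 190.98 − 187.13 = 3.85 m.
Hydraulic gradient: i = |Δh| / L = 3.85 / 2264 = 0.00170.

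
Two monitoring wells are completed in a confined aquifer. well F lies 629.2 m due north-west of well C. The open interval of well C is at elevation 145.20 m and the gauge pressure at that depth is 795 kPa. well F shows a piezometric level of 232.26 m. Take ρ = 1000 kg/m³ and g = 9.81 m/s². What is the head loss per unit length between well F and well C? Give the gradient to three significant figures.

i ≈ 0.00957 m/m

Pressure head at well C: ψ = P/(ρg) = 795×1000 / (1000 × 9.81) = 81.04 m.
Total head at well C: h = z + ψ = 145.20 + 81.04 = 226.24 m.
Total head at well F: h = 232.26 m (water level in the piezometer is the total head).
Head difference: h(well C) − h(well F) = 226.24 − 232.26 = -6.02 m.
Hydraulic gradient: i = |Δh| / L = 6.02 / 629.2 = 0.00957.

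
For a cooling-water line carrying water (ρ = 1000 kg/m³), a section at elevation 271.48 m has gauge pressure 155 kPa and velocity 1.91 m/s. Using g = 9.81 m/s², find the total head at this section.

h ≈ 287.47 m

Pressure head ψ = P/(ρg) = 155×1000 / (1000 × 9.81) = 15.80 m.
Velocity head = v²/(2g) = 1.91² / (2 × 9.81) = 0.186 m.
h = z + ψ + v²/(2g) = 271.48 + 15.80 + 0.186 = 287.47 m.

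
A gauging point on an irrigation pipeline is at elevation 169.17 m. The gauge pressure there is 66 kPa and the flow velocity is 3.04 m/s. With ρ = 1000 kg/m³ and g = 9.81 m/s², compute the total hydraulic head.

h ≈ 176.37 m

Pressure head ψ = P/(ρg) = 66×1000 / (1000 × 9.81) = 6.73 m.
Velocity head = v²/(2g) = 3.04² / (2 × 9.81) = 0.471 m.
h = z + ψ + v²/(2g) = 169.17 + 6.73 + 0.471 = 176.37 m.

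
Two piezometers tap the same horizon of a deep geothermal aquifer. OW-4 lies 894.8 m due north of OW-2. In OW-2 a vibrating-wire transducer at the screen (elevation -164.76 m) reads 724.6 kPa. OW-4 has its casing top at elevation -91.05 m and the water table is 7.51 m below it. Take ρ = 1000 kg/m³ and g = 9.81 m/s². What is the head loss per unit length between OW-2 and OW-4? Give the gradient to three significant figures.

i ≈ 0.00856 m/m

Pressure head at OW-2: ψ = P/(ρg) = 724.6×1000 / (1000 × 9.81) = 73.86 m.
Total head at OW-2: h = z + ψ = -164.76 + 73.86 = -90.90 m.
Total head at OW-4: h = -91.05 − 7.51 = -98.56 m.
Head difference: h(OW-2) − h(OW-4) = -90.90 − (-98.56) = 7.66 m.
Hydraulic gradient: i = |Δh| / L = 7.66 / 894.8 = 0.00856.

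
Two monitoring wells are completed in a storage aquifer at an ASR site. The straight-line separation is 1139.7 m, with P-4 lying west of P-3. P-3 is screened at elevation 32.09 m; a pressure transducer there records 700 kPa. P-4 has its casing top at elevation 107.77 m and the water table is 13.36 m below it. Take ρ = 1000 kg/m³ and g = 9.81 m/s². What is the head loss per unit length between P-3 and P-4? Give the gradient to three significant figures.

i ≈ 0.00793 m/m

Pressure head at P-3: ψ = P/(ρg) = 700×1000 / (1000 × 9.81) = 71.36 m.
Total head at P-3: h = z + ψ = 32.09 + 71.36 = 103.45 m.
Total head at P-4: h = 107.77 − 13.36 = 94.41 m.
Head difference: h(P-3) − h(P-4) = 103.45 − 94.41 = 9.04 m.
Hydraulic gradient: i = |Δh| / L = 9.04 / 1139.7 = 0.00793.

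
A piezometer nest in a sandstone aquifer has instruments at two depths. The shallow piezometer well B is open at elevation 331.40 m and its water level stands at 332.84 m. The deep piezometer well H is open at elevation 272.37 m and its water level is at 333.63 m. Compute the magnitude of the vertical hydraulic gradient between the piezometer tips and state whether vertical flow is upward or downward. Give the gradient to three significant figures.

Total head at well B: h = 332.84 m (water level in the standpipe).
Total head at well H: h = 333.63 m.
Δh = h(well B) − h(well H) = 332.84 − 333.63 = -0.79 m.
Vertical separation Δz = 331.40 − 272.37 = 59.03 m.
|i_v| = |Δh| / Δz = 0.79 / 59.03 = 0.0134.
Head is higher in the deep piezometer, so vertical flow is upward (discharge condition).

|i_v| ≈ 0.0134; vertical flow is upward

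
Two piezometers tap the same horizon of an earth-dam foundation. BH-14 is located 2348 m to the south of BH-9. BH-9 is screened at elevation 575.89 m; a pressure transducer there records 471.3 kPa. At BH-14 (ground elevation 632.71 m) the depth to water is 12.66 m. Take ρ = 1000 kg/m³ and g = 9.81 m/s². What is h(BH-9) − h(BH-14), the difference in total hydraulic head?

Pressure head at BH-9: ψ = P/(ρg) = 471.3×1000 / (1000 × 9.81) = 48.04 m.
Total head at BH-9: h = z + ψ = 575.89 + 48.04 = 623.93 m.
Total head at BH-14: h = 632.71 − 12.66 = 620.05 m.
Head difference: h(BH-9) − h(BH-14) = 623.93 − 620.05 = 3.88 m.

Δh ≈ 3.88 m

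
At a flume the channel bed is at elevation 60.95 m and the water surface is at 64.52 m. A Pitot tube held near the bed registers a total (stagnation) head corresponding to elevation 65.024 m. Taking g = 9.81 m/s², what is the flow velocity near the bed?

v ≈ 3.14 m/s

Near the bed, under hydrostatic conditions, the piezometric head (z + ψ) equals the free-surface elevation, 64.52 m.
Velocity head = total − piezometric = 65.024 − 64.52 = 0.504 m.
v = √(2g·h_v) = √(2 × 9.81 × 0.504) = 3.14 m/s.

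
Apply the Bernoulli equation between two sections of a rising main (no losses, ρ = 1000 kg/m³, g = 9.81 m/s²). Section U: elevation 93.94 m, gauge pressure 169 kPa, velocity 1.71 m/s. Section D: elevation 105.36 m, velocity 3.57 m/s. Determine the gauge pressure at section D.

P₂ ≈ 52.1 kPa

Pressure head at U: ψ₁ = P₁/(ρg) = 169×1000 / (1000 × 9.81) = 17.23 m.
Velocity heads: v₁²/2g = 1.71²/19.62 = 0.149 m; v₂²/2g = 3.57²/19.62 = 0.650 m.
Total head H = z₁ + ψ₁ + v₁²/2g = 93.94 + 17.23 + 0.149 = 111.32 m.
ψ₂ = H − z₂ − v₂²/2g = 111.32 − 105.36 − 0.650 = 5.31 m.
P₂ = ρgψ₂ = 1000 × 9.81 × 5.31 ≈ 52.1 kPa.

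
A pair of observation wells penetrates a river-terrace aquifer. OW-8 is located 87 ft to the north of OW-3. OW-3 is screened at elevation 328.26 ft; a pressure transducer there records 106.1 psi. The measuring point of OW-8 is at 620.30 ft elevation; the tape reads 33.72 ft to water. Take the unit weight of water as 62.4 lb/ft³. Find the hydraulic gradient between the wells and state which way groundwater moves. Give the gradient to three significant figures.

i ≈ 0.155; groundwater flows toward the south

Pressure head at OW-3: ψ = 144·P/γ = 144 × 106.1 / 62.4 = 244.85 ft.
Total head at OW-3: h = z + ψ = 328.26 + 244.85 = 573.11 ft.
Total head at OW-8: h = 620.30 − 33.72 = 586.58 ft.
Head difference: h(OW-3) − h(OW-8) = 573.11 − 586.58 = -13.47 ft.
Hydraulic gradient: i = |Δh| / L = 13.47 / 87 = 0.155.
Flow is from higher to lower head: from OW-8 toward OW-3, i.e. toward the south.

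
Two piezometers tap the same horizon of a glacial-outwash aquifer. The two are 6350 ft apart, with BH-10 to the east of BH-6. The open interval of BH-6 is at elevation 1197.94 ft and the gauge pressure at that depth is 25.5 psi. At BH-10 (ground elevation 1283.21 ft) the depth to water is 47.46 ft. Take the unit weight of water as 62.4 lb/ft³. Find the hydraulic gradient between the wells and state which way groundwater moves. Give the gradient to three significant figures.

Pressure head at BH-6: ψ = 144·P/γ = 144 × 25.5 / 62.4 = 58.85 ft.
Total head at BH-6: h = z + ψ = 1197.94 + 58.85 = 1256.79 ft.
Total head at BH-10: h = 1283.21 − 47.46 = 1235.75 ft.
Head difference: h(BH-6) − h(BH-10) = 1256.79 − 1235.75 = 21.04 ft.
Hydraulic gradient: i = |Δh| / L = 21.04 / 6350 = 0.00331.
Flow is from higher to lower head: from BH-6 toward BH-10, i.e. toward the east.

i ≈ 0.00331; groundwater flows toward the east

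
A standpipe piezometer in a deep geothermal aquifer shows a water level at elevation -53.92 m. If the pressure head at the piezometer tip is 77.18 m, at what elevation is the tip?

z = h − ψ = -53.92 − 77.18 = -131.10 m.

z ≈ -131.10 m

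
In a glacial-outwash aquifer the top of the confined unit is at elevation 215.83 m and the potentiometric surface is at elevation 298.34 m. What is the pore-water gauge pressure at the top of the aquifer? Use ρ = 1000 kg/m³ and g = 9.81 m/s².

Pressure head at the aquifer top: ψ = h − z = 298.34 − 215.83 = 82.51 m.
P = ρgψ = 1000 × 9.81 × 82.51 = 809423 Pa ≈ 809 kPa.

P ≈ 809 kPa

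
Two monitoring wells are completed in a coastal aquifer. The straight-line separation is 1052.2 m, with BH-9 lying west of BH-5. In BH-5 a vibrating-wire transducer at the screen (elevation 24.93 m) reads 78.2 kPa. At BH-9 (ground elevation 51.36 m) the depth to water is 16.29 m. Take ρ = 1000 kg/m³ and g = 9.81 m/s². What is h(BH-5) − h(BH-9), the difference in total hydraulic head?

Δh ≈ -2.17 m

Pressure head at BH-5: ψ = P/(ρg) = 78.2×1000 / (1000 × 9.81) = 7.97 m.
Total head at BH-5: h = z + ψ = 24.93 + 7.97 = 32.90 m.
Total head at BH-9: h = 51.36 − 16.29 = 35.07 m.
Head difference: h(BH-5) − h(BH-9) = 32.90 − 35.07 = -2.17 m.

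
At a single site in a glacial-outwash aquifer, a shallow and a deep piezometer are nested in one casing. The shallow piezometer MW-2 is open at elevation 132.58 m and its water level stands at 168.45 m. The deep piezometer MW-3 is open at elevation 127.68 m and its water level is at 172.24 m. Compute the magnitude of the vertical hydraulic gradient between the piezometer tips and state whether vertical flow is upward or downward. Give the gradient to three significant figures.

Total head at MW-2: h = 168.45 m (water level in the standpipe).
Total head at MW-3: h = 172.24 m.
Δh = h(MW-2) − h(MW-3) = 168.45 − 172.24 = -3.79 m.
Vertical separation Δz = 132.58 − 127.68 = 4.90 m.
|i_v| = |Δh| / Δz = 3.79 / 4.90 = 0.773.
Head is higher in the deep piezometer, so vertical flow is upward (discharge condition).

|i_v| ≈ 0.773; vertical flow is upward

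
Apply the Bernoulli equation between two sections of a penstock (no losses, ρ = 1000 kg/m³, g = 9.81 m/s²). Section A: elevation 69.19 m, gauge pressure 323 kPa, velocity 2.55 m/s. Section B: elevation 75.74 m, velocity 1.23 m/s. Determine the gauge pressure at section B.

Pressure head at A: ψ₁ = P₁/(ρg) = 323×1000 / (1000 × 9.81) = 32.93 m.
Velocity heads: v₁²/2g = 2.55²/19.62 = 0.331 m; v₂²/2g = 1.23²/19.62 = 0.077 m.
Total head H = z₁ + ψ₁ + v₁²/2g = 69.19 + 32.93 + 0.331 = 102.45 m.
ψ₂ = H − z₂ − v₂²/2g = 102.45 − 75.74 − 0.077 = 26.63 m.
P₂ = ρgψ₂ = 1000 × 9.81 × 26.63 ≈ 261 kPa.

P₂ ≈ 261 kPa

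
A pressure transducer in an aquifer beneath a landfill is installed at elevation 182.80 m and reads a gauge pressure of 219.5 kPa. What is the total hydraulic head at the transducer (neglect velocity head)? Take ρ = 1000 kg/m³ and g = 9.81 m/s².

h ≈ 205.18 m

ψ = P/(ρg) = 219.5×1000 / (1000 × 9.81) = 22.38 m.
h = z + ψ = 182.80 + 22.38 = 205.18 m.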